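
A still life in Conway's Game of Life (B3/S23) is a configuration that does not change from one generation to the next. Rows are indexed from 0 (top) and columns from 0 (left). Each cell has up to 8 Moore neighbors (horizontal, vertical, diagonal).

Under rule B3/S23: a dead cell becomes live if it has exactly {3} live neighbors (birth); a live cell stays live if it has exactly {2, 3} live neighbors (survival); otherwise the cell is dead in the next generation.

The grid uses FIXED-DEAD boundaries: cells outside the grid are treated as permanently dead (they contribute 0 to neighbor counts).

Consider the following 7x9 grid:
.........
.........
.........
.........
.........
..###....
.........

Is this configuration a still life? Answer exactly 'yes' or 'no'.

Compute generation 1 and compare to generation 0 (given above):
Generation 1:
.........
.........
.........
.........
...#.....
...#.....
...#.....
Cell (4,3) differs: gen0=0 vs gen1=1 -> NOT a still life.

Answer: no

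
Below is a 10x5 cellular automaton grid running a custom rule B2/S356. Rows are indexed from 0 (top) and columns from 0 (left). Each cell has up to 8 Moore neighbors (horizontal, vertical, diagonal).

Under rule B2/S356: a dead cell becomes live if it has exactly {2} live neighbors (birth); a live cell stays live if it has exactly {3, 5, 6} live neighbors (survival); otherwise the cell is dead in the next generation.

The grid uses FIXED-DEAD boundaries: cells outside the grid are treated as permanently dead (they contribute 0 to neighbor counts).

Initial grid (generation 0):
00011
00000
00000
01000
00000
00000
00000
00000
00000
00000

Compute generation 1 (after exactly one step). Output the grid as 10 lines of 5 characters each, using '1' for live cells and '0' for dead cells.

Answer: 00000
00011
00000
00000
00000
00000
00000
00000
00000
00000

Derivation:
Simulating step by step:
Generation 0 (given above): 3 live cells
Generation 1: 2 live cells
(generation 1 grid is the final answer)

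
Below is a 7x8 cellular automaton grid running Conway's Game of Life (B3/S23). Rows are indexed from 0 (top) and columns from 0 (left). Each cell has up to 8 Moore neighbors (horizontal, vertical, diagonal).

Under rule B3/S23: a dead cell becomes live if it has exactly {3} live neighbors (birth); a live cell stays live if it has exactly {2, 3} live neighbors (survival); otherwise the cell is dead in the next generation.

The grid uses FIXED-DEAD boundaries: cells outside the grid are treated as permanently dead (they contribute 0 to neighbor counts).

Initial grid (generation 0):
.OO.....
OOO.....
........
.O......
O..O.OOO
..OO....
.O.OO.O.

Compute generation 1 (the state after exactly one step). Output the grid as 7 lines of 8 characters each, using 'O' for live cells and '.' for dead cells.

Simulating step by step:
Generation 0 (given above): 17 live cells
Generation 1: 15 live cells
(generation 1 grid is the final answer)

Answer: O.O.....
O.O.....
O.O.....
......O.
.O.OO.O.
.O.....O
...OO...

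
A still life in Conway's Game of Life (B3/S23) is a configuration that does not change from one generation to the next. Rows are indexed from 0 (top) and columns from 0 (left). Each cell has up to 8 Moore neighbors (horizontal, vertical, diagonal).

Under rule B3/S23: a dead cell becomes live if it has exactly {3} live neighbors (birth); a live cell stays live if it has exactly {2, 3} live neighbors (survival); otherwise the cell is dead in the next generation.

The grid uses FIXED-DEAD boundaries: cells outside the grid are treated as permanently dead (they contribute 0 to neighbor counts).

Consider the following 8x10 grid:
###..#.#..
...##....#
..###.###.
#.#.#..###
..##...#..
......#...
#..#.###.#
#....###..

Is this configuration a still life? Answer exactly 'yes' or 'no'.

Answer: no

Derivation:
Compute generation 1 and compare to generation 0 (given above):
Generation 1:
.####.....
..........
.##...#...
....##...#
.###..##..
..####..#.
....#...#.
....##.##.
Cell (0,0) differs: gen0=1 vs gen1=0 -> NOT a still life.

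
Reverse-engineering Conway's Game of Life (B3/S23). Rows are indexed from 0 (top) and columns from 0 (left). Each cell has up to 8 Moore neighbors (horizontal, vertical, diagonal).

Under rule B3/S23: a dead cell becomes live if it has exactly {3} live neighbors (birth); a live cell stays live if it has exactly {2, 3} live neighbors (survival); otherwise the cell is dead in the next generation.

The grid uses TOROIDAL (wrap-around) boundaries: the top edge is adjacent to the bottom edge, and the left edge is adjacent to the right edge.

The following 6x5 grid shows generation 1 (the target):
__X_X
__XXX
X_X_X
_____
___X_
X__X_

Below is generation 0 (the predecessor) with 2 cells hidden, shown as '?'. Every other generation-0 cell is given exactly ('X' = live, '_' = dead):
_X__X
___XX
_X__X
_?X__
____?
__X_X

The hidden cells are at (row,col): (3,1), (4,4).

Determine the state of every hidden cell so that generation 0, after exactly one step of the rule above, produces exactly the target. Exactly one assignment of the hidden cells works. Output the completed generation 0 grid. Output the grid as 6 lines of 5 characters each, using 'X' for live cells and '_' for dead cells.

Hidden generation-0 cells (in order): (3,1), (4,4).
A hidden cell only influences target cells in its own 3x3 neighborhood. Try each of the 2^2 = 4 assignments, step the completed generation 0 forward once under B3/S23, and compare with the target:
  (3,1)=_ (4,4)=_ -> step reproduces the target at every cell -> ACCEPT
  (3,1)=_ (4,4)=X -> step gives (3,0)='X' but target has '_' -> reject
  (3,1)=X (4,4)=_ -> step gives (2,0)='_' but target has 'X' -> reject
  (3,1)=X (4,4)=X -> step gives (2,0)='_' but target has 'X' -> reject
Unique solution: (3,1)=dead, (4,4)=dead.
Check: live-neighbor counts of every cell in the completed generation 0:
41353
52333
31342
22121
12231
32131
Applying B3/S23 to generation 0 with these counts gives:
__X_X
__XXX
X_X_X
_____
___X_
X__X_
which matches the target exactly.

Answer: _X__X
___XX
_X__X
__X__
_____
__X_X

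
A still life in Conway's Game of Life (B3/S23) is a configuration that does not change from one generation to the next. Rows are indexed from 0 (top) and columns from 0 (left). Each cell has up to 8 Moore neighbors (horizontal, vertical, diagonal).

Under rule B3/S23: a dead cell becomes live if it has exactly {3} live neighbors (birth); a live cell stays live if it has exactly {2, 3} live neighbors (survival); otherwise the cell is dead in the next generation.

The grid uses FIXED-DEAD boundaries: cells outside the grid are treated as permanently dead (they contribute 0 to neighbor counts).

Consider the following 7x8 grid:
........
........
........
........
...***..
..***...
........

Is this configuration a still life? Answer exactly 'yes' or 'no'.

Answer: no

Derivation:
Compute generation 1 and compare to generation 0 (given above):
Generation 1:
........
........
........
....*...
..*..*..
..*..*..
...*....
Cell (3,4) differs: gen0=0 vs gen1=1 -> NOT a still life.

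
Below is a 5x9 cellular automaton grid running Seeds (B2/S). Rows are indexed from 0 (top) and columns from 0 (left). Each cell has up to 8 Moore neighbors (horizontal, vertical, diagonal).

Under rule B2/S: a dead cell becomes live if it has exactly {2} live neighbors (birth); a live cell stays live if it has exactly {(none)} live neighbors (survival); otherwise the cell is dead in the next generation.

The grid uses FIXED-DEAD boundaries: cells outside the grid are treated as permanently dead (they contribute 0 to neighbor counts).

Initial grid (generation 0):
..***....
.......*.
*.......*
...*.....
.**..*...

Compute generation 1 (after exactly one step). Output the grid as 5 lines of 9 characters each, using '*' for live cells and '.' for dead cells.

Simulating step by step:
Generation 0 (given above): 10 live cells
Generation 1: 9 live cells
(generation 1 grid is the final answer)

Answer: .........
.**.*...*
.......*.
*...*....
...**....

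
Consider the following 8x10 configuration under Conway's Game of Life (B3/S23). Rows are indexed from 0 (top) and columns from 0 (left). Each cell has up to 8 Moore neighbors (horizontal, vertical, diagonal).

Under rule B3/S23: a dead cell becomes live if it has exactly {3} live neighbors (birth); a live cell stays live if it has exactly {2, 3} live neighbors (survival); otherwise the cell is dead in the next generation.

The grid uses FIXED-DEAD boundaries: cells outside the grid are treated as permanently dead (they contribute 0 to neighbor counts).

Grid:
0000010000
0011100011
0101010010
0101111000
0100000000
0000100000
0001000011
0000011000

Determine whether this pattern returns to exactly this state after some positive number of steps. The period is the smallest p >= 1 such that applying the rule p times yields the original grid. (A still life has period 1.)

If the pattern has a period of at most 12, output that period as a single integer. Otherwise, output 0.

Simulating and comparing each generation to the original:
Gen 0 (original, given above): 22 live cells
Gen 1: 21 live cells, differs from original
Gen 2: 25 live cells, differs from original
Gen 3: 12 live cells, differs from original
Gen 4: 11 live cells, differs from original
Gen 5: 8 live cells, differs from original
Gen 6: 6 live cells, differs from original
Gen 7: 9 live cells, differs from original
Gen 8: 8 live cells, differs from original
Gen 9: 9 live cells, differs from original
Gen 10: 12 live cells, differs from original
Gen 11: 11 live cells, differs from original
Gen 12: 18 live cells, differs from original
No period found within 12 steps.

Answer: 0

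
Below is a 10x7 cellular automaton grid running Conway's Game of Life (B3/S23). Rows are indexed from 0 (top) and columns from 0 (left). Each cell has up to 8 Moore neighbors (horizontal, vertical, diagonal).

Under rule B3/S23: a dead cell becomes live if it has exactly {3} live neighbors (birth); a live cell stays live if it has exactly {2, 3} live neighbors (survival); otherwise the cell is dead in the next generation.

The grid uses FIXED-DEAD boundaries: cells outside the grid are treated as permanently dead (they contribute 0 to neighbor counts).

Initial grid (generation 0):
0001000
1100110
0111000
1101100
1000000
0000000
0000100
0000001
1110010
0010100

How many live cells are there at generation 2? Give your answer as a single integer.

Answer: 18

Derivation:
Simulating step by step:
Generation 0 (given above): 21 live cells
Generation 1: 18 live cells
0000100
1100100
0000010
1001100
1100000
0000000
0000000
0100010
0111010
0011000
Generation 2: 18 live cells
0000000
0000110
1101010
1100100
1100000
0000000
0000000
0100100
0101000
0101100
Population at generation 2: 18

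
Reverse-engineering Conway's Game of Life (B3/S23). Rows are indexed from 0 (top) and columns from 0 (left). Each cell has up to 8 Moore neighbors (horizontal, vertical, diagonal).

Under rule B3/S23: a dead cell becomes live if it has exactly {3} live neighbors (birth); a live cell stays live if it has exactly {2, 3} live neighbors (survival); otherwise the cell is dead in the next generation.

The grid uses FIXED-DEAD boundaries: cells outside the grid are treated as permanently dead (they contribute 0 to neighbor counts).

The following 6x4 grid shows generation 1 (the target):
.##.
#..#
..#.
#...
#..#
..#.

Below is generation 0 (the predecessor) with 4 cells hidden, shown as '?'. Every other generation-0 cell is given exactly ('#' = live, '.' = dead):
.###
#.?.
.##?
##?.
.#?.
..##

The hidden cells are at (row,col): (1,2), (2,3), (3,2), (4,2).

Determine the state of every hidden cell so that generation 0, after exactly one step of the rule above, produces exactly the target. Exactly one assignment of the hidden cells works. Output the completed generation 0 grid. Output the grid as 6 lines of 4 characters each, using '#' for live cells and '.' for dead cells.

Hidden generation-0 cells (in order): (1,2), (2,3), (3,2), (4,2).
A hidden cell only influences target cells in its own 3x3 neighborhood. Try each of the 2^4 = 16 assignments, step the completed generation 0 forward once under B3/S23, and compare with the target:
  (1,2)=. (2,3)=. (3,2)=. (4,2)=. -> step gives (4,1)='#' but target has '.' -> reject
  (1,2)=. (2,3)=. (3,2)=. (4,2)=# -> step gives (5,1)='#' but target has '.' -> reject
  (1,2)=. (2,3)=. (3,2)=# (4,2)=. -> step reproduces the target at every cell -> ACCEPT
  (1,2)=. (2,3)=. (3,2)=# (4,2)=# -> step gives (3,3)='#' but target has '.' -> reject
  (1,2)=. (2,3)=# (3,2)=. (4,2)=. -> step gives (1,3)='.' but target has '#' -> reject
  (1,2)=. (2,3)=# (3,2)=. (4,2)=# -> step gives (1,3)='.' but target has '#' -> reject
  (1,2)=. (2,3)=# (3,2)=# (4,2)=. -> step gives (1,3)='.' but target has '#' -> reject
  (1,2)=. (2,3)=# (3,2)=# (4,2)=# -> step gives (1,3)='.' but target has '#' -> reject
  (1,2)=# (2,3)=. (3,2)=. (4,2)=. -> step gives (0,3)='#' but target has '.' -> reject
  (1,2)=# (2,3)=. (3,2)=. (4,2)=# -> step gives (0,3)='#' but target has '.' -> reject
  (1,2)=# (2,3)=. (3,2)=# (4,2)=. -> step gives (0,3)='#' but target has '.' -> reject
  (1,2)=# (2,3)=. (3,2)=# (4,2)=# -> step gives (0,3)='#' but target has '.' -> reject
  (1,2)=# (2,3)=# (3,2)=. (4,2)=. -> step gives (0,3)='#' but target has '.' -> reject
  (1,2)=# (2,3)=# (3,2)=. (4,2)=# -> step gives (0,3)='#' but target has '.' -> reject
  (1,2)=# (2,3)=# (3,2)=# (4,2)=. -> step gives (0,3)='#' but target has '.' -> reject
  (1,2)=# (2,3)=# (3,2)=# (4,2)=# -> step gives (0,3)='#' but target has '.' -> reject
Unique solution: (1,2)=dead, (2,3)=dead, (3,2)=live, (4,2)=dead.
Check: live-neighbor counts of every cell in the completed generation 0:
2221
2553
4532
3542
3453
1221
Applying B3/S23 to generation 0 with these counts gives:
.##.
#..#
..#.
#...
#..#
..#.
which matches the target exactly.

Answer: .###
#...
.##.
###.
.#..
..##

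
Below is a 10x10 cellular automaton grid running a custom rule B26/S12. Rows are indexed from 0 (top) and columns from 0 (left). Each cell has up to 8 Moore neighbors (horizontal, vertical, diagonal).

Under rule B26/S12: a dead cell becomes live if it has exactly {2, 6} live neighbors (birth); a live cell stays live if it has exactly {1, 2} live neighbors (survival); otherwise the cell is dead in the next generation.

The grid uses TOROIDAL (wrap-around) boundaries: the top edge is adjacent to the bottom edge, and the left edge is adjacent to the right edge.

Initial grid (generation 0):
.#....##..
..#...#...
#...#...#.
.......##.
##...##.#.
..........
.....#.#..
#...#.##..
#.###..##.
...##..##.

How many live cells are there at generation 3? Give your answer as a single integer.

Answer: 31

Derivation:
Simulating step by step:
Generation 0 (given above): 31 live cells
Generation 1: 33 live cells
.#..#.....
#.##..#.##
.#.#.##.#.
....#.....
##...##.#.
##..#...##
....##.##.
#.#.......
#.#.......
#.........
Generation 2: 36 live cells
....##.##.
......#.#.
.#....#.#.
...#....#.
..##..#.#.
..##......
..#.####..
#.#.#####.
#.##......
#.##.....#
Generation 3: 31 live cells
###.##....
....#..#..
..#..##.#.
.#.####.#.
.#......##
........#.
...#.....#
#..#....#.
.#........
#....###..
Population at generation 3: 31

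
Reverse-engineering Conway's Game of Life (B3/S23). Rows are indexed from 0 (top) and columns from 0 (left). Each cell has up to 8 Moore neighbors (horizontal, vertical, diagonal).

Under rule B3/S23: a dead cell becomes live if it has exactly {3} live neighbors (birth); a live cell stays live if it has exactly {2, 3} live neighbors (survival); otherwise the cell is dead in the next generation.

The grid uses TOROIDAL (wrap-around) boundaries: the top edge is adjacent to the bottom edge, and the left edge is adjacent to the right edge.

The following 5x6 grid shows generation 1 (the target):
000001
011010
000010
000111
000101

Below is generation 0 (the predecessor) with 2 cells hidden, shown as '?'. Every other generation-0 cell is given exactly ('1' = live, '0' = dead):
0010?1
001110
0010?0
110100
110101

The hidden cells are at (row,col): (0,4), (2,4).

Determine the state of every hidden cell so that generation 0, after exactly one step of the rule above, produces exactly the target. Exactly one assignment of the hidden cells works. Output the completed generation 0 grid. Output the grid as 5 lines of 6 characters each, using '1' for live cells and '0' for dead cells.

Answer: 001001
001110
001000
110100
110101

Derivation:
Hidden generation-0 cells (in order): (0,4), (2,4).
A hidden cell only influences target cells in its own 3x3 neighborhood. Try each of the 2^2 = 4 assignments, step the completed generation 0 forward once under B3/S23, and compare with the target:
  (0,4)=0 (2,4)=0 -> step reproduces the target at every cell -> ACCEPT
  (0,4)=0 (2,4)=1 -> step gives (1,5)='1' but target has '0' -> reject
  (0,4)=1 (2,4)=0 -> step gives (0,5)='0' but target has '1' -> reject
  (0,4)=1 (2,4)=1 -> step gives (0,5)='0' but target has '1' -> reject
Unique solution: (0,4)=dead, (2,4)=dead.
Check: live-neighbor counts of every cell in the completed generation 0:
444553
133422
244532
445233
545243
Applying B3/S23 to generation 0 with these counts gives:
000001
011010
000010
000111
000101
which matches the target exactly.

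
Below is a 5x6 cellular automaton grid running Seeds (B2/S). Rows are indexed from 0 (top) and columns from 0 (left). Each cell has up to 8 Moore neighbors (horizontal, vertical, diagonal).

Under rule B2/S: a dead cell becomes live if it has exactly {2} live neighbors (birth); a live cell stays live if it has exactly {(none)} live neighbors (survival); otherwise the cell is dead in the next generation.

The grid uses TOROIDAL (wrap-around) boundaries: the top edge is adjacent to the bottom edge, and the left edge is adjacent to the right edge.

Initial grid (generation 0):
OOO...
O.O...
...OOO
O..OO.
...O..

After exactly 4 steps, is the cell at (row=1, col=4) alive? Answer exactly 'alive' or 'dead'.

Simulating step by step:
Generation 0 (given above): 12 live cells
Generation 1: 1 live cells
.....O
......
......
......
......
Generation 2: 0 live cells
......
......
......
......
......
Generation 3: 0 live cells
......
......
......
......
......
Generation 4: 0 live cells
......
......
......
......
......

Cell (1,4) at generation 4: 0 -> dead

Answer: dead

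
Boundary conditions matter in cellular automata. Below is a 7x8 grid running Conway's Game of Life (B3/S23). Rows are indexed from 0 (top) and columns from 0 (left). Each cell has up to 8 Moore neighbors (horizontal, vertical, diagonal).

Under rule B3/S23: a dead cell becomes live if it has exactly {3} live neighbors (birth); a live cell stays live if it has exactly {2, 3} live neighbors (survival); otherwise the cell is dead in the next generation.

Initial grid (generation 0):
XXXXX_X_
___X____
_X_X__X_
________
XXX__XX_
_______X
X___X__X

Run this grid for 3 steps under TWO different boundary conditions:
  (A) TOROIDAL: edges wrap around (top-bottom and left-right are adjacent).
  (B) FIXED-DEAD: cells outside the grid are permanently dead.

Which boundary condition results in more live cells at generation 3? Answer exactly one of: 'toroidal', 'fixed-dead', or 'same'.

Under TOROIDAL boundary, generation 3:
X_X_X___
X_XXXXXX
XXXX___X
________
XX______
XXX_____
X_XX___X
Population = 24

Under FIXED-DEAD boundary, generation 3:
__XXX___
_X__X___
____X_X_
_XX__X_X
XX___X_X
________
________
Population = 15

Comparison: toroidal=24, fixed-dead=15 -> toroidal

Answer: toroidal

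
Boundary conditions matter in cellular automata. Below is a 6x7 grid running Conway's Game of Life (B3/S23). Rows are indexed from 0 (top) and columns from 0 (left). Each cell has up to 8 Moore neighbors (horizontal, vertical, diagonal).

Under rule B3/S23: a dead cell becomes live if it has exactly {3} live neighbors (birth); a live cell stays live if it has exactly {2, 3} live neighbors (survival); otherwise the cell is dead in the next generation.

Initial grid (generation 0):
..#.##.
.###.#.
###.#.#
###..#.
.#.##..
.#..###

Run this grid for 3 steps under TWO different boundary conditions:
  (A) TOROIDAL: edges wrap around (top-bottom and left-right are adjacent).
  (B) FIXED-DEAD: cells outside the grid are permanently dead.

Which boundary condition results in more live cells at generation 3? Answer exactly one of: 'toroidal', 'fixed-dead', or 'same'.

Under TOROIDAL boundary, generation 3:
.#....#
#......
.......
.......
.#...##
.....#.
Population = 7

Under FIXED-DEAD boundary, generation 3:
..#.##.
..#.#.#
...#..#
...##.#
..#...#
..#.##.
Population = 16

Comparison: toroidal=7, fixed-dead=16 -> fixed-dead

Answer: fixed-dead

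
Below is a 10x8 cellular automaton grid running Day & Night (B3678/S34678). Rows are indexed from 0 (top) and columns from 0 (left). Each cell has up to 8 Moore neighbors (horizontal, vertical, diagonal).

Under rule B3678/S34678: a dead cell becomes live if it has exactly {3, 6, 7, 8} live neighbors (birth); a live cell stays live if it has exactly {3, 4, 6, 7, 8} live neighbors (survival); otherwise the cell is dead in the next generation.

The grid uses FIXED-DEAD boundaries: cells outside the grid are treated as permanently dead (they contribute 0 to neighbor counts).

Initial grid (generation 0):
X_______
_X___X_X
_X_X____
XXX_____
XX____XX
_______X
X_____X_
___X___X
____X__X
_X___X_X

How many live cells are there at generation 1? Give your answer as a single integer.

Simulating step by step:
Generation 0 (given above): 23 live cells
Generation 1: 14 live cells
________
X_X_____
_X______
X_X_____
XXX_____
XX_____X
_______X
______X_
________
______X_
Population at generation 1: 14

Answer: 14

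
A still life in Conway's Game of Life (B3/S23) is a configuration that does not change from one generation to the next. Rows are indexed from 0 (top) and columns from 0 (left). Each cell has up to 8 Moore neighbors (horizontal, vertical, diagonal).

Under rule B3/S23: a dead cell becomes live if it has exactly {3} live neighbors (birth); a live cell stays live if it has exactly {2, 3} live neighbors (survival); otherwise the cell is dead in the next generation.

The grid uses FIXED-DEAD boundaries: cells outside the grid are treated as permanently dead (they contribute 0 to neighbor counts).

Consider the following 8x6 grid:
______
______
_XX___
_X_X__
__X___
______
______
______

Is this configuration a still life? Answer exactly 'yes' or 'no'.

Answer: yes

Derivation:
Compute generation 1 and compare to generation 0 (given above):
Generation 1:
______
______
_XX___
_X_X__
__X___
______
______
______
The grids are IDENTICAL -> still life.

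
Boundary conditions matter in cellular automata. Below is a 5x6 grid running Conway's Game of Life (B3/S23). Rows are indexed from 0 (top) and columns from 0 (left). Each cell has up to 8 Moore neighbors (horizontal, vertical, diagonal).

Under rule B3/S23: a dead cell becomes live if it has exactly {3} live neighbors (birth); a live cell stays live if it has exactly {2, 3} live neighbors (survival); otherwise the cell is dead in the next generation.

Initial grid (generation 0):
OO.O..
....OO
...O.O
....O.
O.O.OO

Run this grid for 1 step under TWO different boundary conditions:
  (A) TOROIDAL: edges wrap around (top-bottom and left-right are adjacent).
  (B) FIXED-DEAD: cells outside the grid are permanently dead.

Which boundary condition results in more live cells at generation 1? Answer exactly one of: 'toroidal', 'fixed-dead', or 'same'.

Answer: toroidal

Derivation:
Under TOROIDAL boundary, generation 1:
.OOO..
..OO.O
...O.O
O.....
O.O.O.
Population = 12

Under FIXED-DEAD boundary, generation 1:
....O.
..OO.O
...O.O
......
...OOO
Population = 9

Comparison: toroidal=12, fixed-dead=9 -> toroidal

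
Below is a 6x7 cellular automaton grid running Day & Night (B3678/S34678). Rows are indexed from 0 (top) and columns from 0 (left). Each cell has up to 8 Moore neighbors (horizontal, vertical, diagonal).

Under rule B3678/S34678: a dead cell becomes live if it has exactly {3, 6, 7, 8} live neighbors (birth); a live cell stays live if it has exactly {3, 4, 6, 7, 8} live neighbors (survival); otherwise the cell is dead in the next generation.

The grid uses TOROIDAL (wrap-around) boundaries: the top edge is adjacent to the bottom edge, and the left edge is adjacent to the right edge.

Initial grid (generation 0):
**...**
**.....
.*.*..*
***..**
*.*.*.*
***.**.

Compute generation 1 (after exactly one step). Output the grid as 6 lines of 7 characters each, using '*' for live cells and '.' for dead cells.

Answer: **..**.
**...*.
*....**
*.*.**.
***.***
***.*.*

Derivation:
Simulating step by step:
Generation 0 (given above): 23 live cells
Generation 1: 25 live cells
(generation 1 grid is the final answer)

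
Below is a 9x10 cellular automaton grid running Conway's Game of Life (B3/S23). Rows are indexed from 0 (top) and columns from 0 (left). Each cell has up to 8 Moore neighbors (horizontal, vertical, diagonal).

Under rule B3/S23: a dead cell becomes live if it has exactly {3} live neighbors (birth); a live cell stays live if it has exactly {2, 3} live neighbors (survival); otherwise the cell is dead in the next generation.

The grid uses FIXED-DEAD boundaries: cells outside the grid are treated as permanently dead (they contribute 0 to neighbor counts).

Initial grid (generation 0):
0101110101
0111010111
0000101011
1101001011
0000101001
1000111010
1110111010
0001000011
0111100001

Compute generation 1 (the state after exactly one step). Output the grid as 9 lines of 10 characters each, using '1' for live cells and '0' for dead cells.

Simulating step by step:
Generation 0 (given above): 46 live cells
Generation 1: 35 live cells
(generation 1 grid is the final answer)

Answer: 0101010101
0100000000
1000101000
0001101000
1101101001
1000000011
1110001010
1000000111
0011100011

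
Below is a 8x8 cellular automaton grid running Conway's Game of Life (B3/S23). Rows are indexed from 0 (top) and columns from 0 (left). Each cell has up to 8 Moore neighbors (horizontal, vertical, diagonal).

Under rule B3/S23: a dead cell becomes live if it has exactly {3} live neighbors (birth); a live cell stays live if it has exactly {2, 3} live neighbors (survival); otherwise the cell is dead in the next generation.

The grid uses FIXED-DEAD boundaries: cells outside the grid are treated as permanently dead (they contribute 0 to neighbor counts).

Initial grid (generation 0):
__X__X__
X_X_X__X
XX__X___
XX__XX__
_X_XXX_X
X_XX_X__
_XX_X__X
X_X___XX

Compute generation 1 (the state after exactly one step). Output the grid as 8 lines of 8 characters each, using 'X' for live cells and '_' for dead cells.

Answer: _X_X____
X_X_XX__
__X_X___
______X_
________
X____X__
X___XX_X
__XX__XX

Derivation:
Simulating step by step:
Generation 0 (given above): 30 live cells
Generation 1: 19 live cells
(generation 1 grid is the final answer)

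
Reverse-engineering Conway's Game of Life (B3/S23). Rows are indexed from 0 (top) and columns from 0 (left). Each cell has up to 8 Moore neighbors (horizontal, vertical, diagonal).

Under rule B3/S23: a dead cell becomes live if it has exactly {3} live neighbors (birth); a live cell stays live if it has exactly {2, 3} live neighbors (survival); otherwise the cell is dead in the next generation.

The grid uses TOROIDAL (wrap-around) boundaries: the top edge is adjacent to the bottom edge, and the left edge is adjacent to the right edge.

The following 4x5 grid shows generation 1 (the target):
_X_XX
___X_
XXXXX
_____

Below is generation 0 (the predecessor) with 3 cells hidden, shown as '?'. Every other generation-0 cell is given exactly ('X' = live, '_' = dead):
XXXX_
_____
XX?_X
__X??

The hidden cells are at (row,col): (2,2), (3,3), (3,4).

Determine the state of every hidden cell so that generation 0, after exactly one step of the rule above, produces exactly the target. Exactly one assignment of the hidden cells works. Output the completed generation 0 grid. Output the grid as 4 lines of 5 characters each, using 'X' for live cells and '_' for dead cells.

Answer: XXXX_
_____
XX__X
__XX_

Derivation:
Hidden generation-0 cells (in order): (2,2), (3,3), (3,4).
A hidden cell only influences target cells in its own 3x3 neighborhood. Try each of the 2^3 = 8 assignments, step the completed generation 0 forward once under B3/S23, and compare with the target:
  (2,2)=_ (3,3)=_ (3,4)=_ -> step gives (0,2)='X' but target has '_' -> reject
  (2,2)=_ (3,3)=_ (3,4)=X -> step gives (0,0)='X' but target has '_' -> reject
  (2,2)=_ (3,3)=X (3,4)=_ -> step reproduces the target at every cell -> ACCEPT
  (2,2)=_ (3,3)=X (3,4)=X -> step gives (0,0)='X' but target has '_' -> reject
  (2,2)=X (3,3)=_ (3,4)=_ -> step gives (0,2)='X' but target has '_' -> reject
  (2,2)=X (3,3)=_ (3,4)=X -> step gives (0,0)='X' but target has '_' -> reject
  (2,2)=X (3,3)=X (3,4)=_ -> step gives (1,3)='_' but target has 'X' -> reject
  (2,2)=X (3,3)=X (3,4)=X -> step gives (0,0)='X' but target has '_' -> reject
Unique solution: (2,2)=dead, (3,3)=live, (3,4)=dead.
Check: live-neighbor counts of every cell in the completed generation 0:
13433
55434
22332
56545
Applying B3/S23 to generation 0 with these counts gives:
_X_XX
___X_
XXXXX
_____
which matches the target exactly.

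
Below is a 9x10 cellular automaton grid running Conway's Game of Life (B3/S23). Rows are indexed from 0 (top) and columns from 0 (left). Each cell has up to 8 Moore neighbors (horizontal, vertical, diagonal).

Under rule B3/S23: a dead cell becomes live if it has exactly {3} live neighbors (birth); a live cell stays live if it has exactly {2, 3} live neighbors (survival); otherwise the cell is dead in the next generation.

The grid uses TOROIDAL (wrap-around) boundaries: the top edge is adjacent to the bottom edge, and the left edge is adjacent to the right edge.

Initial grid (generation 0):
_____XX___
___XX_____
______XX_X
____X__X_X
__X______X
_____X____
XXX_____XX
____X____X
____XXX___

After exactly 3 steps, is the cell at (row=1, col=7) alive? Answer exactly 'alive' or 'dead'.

Simulating step by step:
Generation 0 (given above): 23 live cells
Generation 1: 27 live cells
___X__X___
____X__X__
___XXXXX__
X_____XX_X
________X_
__X_____X_
XX______XX
_X_XX___XX
____X_X___
Generation 2: 27 live cells
___XX_XX__
_______X__
___XX_____
____X____X
________X_
XX_____XX_
_X_X___X__
_XXXXX_XX_
__X_X__X__
Generation 3: 29 live cells
___XXXXXX_
_____XXX__
___XX_____
___XX_____
X______XX_
XXX____XXX
___X_____X
_X___X_XX_
_X________

Cell (1,7) at generation 3: 1 -> alive

Answer: alive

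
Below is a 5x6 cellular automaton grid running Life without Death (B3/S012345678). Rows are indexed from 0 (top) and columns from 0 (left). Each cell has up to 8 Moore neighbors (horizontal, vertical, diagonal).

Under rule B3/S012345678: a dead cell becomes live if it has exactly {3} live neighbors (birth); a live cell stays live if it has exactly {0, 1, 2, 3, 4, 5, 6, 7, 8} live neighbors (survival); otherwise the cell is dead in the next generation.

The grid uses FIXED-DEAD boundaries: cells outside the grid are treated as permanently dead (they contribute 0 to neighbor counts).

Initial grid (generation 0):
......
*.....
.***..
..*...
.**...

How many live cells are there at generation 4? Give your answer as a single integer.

Answer: 14

Derivation:
Simulating step by step:
Generation 0 (given above): 7 live cells
Generation 1: 9 live cells
......
***...
.***..
..*...
.**...
Generation 2: 12 live cells
.*....
****..
****..
..*...
.**...
Generation 3: 14 live cells
**....
****..
****..
*.*...
.**...
Generation 4: 14 live cells
**....
****..
****..
*.*...
.**...
Population at generation 4: 14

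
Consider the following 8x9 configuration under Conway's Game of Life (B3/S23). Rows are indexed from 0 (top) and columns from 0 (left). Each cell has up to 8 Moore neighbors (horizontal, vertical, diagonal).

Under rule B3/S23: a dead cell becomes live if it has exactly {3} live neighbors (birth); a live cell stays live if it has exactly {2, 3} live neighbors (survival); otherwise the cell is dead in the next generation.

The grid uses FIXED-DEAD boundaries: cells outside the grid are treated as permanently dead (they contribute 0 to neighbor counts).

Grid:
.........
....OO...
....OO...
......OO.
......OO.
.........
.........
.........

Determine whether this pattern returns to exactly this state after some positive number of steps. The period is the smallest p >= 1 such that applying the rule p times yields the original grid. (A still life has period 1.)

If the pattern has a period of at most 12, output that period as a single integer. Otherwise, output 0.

Answer: 2

Derivation:
Simulating and comparing each generation to the original:
Gen 0 (original, given above): 8 live cells
Gen 1: 6 live cells, differs from original
Gen 2: 8 live cells, MATCHES original -> period = 2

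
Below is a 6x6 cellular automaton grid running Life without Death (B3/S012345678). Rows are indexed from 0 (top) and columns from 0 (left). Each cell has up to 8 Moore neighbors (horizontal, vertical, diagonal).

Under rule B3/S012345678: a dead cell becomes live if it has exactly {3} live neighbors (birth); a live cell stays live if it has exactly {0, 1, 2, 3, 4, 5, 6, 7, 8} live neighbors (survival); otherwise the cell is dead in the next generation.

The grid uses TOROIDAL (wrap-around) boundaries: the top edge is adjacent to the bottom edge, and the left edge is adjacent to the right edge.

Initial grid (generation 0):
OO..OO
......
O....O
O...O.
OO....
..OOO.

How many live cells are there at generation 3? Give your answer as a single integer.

Simulating step by step:
Generation 0 (given above): 13 live cells
Generation 1: 18 live cells
OOO.OO
.O..O.
O....O
O...O.
OOO.O.
..OOO.
Generation 2: 23 live cells
OOO.OO
.OOOO.
OO..OO
O..OO.
OOO.O.
..OOO.
Generation 3: 23 live cells
OOO.OO
.OOOO.
OO..OO
O..OO.
OOO.O.
..OOO.
Population at generation 3: 23

Answer: 23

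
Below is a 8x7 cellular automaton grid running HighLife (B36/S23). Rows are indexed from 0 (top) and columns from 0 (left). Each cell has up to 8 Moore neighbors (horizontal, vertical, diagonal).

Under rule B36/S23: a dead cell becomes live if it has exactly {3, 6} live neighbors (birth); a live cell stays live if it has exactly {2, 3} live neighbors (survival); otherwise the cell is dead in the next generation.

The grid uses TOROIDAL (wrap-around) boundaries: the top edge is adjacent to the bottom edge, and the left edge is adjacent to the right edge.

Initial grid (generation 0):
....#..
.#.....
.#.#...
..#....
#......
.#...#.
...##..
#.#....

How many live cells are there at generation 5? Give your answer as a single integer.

Simulating step by step:
Generation 0 (given above): 12 live cells
Generation 1: 12 live cells
.#.....
..#....
.#.....
.##....
.#.....
....#..
.####..
....#..
Generation 2: 15 live cells
.......
.##....
.#.....
###....
.##....
.#..#..
..#.##.
.#..#..
Generation 3: 16 live cells
.##....
.##....
.......
#......
...#...
.#..##.
.##.##.
...###.
Generation 4: 12 live cells
.#..#..
.##....
.#.....
.......
....#..
.#...#.
.##...#
.....#.
Generation 5: 20 live cells
.##....
###....
.##....
.......
.......
###..#.
###..##
###..#.
Population at generation 5: 20

Answer: 20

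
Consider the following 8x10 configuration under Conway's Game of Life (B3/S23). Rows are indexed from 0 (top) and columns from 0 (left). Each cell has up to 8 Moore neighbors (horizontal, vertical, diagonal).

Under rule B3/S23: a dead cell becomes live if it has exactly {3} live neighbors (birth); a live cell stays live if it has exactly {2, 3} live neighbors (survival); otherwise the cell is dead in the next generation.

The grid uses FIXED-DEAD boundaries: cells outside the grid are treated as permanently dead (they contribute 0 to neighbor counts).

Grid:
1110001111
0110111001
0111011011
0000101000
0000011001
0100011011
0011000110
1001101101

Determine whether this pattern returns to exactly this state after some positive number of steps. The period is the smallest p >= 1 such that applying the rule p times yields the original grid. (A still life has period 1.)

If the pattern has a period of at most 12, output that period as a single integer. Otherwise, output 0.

Simulating and comparing each generation to the original:
Gen 0 (original, given above): 40 live cells
Gen 1: 31 live cells, differs from original
Gen 2: 25 live cells, differs from original
Gen 3: 21 live cells, differs from original
Gen 4: 25 live cells, differs from original
Gen 5: 24 live cells, differs from original
Gen 6: 22 live cells, differs from original
Gen 7: 25 live cells, differs from original
Gen 8: 21 live cells, differs from original
Gen 9: 25 live cells, differs from original
Gen 10: 22 live cells, differs from original
Gen 11: 21 live cells, differs from original
Gen 12: 28 live cells, differs from original
No period found within 12 steps.

Answer: 0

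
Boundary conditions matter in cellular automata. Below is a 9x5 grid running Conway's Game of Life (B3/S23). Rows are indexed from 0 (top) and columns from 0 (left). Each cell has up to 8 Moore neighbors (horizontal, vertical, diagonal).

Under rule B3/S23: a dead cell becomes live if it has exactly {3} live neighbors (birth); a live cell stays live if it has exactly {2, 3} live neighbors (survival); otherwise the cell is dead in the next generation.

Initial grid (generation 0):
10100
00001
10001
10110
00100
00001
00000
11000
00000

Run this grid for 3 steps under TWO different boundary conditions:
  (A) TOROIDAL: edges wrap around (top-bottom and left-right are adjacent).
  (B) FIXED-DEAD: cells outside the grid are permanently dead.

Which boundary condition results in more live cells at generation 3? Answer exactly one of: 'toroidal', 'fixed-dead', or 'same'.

Answer: toroidal

Derivation:
Under TOROIDAL boundary, generation 3:
11011
01011
00110
11111
00111
00101
00000
00000
00000
Population = 19

Under FIXED-DEAD boundary, generation 3:
00000
00000
00110
01011
00110
00100
00000
00000
00000
Population = 8

Comparison: toroidal=19, fixed-dead=8 -> toroidal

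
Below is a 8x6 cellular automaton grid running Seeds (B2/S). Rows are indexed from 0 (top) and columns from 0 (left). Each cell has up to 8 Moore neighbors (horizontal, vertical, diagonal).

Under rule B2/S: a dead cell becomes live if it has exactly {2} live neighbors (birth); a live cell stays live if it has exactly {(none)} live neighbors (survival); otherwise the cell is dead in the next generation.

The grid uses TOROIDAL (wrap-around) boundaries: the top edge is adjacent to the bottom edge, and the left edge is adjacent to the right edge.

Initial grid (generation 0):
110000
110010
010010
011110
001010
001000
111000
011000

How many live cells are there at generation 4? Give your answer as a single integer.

Simulating step by step:
Generation 0 (given above): 19 live cells
Generation 1: 8 live cells
000100
000100
000000
100000
000001
100001
000000
000101
Generation 2: 7 live cells
000000
001010
000000
000001
010010
000010
000000
001000
Generation 3: 13 live cells
011000
000100
000111
100010
100100
000101
000100
000000
Generation 4: 14 live cells
000100
110001
101000
011000
011000
100000
001000
010100
Population at generation 4: 14

Answer: 14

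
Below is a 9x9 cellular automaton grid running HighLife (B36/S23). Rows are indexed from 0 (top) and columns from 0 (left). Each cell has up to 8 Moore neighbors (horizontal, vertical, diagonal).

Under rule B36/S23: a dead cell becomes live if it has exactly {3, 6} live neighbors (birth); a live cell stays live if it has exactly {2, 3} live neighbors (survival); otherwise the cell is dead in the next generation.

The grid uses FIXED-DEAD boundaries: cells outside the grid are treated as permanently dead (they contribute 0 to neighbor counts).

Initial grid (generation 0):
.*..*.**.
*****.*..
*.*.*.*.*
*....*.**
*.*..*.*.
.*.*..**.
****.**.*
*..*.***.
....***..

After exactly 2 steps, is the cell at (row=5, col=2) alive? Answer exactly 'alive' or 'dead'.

Simulating step by step:
Generation 0 (given above): 42 live cells
Generation 1: 37 live cells
**..*.**.
*...***..
***.*.*.*
*..***..*
*.*.***..
..**....*
*..*...**
*..**....
....*..*.
Generation 2: 30 live cells
**..*.**.
.**.*....
*.*...*..
**.......
..**..**.
..*..**.*
.*.....**
...**..**
...**....

Cell (5,2) at generation 2: 1 -> alive

Answer: alive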